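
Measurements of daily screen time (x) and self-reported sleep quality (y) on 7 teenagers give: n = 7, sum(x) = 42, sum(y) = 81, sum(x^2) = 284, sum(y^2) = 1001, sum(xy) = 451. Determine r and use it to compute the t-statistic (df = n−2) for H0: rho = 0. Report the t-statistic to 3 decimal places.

S_xy = nΣxy − ΣxΣy = 7·451 − 42·81 = 3157 − 3402 = -245
S_xx = nΣx² − (Σx)² = 7·284 − 42² = 1988 − 1764 = 224
S_yy = nΣy² − (Σy)² = 7·1001 − 81² = 7007 − 6561 = 446
r = S_xy / √(S_xx·S_yy) = -245 / √(224·446) = -245 / √99904 = -245 / 316.0759 = -0.7751
t = r·√(n−2)/√(1−r²) = -0.7751·√5 / √(1−0.600780) = -1.733176 / 0.631839 = -2.743

-2.743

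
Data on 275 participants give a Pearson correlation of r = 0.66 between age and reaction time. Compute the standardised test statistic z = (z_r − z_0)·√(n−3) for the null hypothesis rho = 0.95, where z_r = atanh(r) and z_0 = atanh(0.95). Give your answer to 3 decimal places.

-17.135

z_r = atanh(0.66) = 0.792814,  z_0 = atanh(0.95) = 1.831781
SE = 1/√(n−3) = 1/√272 = 0.060634
z = (z_r − z_0)/SE = (0.792814 − 1.831781) / 0.060634 = -1.038967 / 0.060634 = -17.135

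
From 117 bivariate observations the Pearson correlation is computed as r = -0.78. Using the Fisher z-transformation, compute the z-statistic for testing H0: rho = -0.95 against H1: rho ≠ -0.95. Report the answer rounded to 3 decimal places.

Fisher z: atanh(-0.78) = -1.045371, atanh(-0.95) = -1.831781
z = (z_r − z_0)·√(n−3) = (-1.045371 − (-1.831781))·√114 = 0.786410 · 10.677078 = 8.397

8.397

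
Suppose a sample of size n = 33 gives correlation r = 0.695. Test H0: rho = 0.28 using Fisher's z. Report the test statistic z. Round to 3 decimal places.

z_r = atanh(0.695) = 0.857563,  z_0 = atanh(0.28) = 0.287682
SE = 1/√(n−3) = 1/√30 = 0.182574
z = (z_r − z_0)/SE = (0.857563 − 0.287682) / 0.182574 = 0.569881 / 0.182574 = 3.121

3.121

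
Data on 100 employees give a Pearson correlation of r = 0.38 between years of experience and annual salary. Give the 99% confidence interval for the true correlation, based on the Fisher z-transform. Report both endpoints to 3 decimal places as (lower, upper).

(0.138, 0.579)

Fisher z: z_r = atanh(r) = ½·ln((1+0.38)/(1−0.38)) = 0.400060
SE(z) = 1/√(n−3) = 1/√97 = 0.101535
99% ⇒ z* = 2.576; margin = 2.576·0.101535 = 0.261554
CI on z-scale: (0.138506, 0.661614)
Back-transform: tanh(0.138506) = 0.137627, tanh(0.661614) = 0.579437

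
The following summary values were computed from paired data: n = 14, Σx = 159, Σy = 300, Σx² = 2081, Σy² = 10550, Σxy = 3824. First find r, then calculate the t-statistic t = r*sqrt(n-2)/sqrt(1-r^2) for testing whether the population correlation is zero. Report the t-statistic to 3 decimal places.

1.473

Numerator: nΣxy − (Σx)(Σy) = 14·3824 − (159)(300) = 5836
Denominator: √[(nΣx²−(Σx)²)(nΣy²−(Σy)²)]
  nΣx²−(Σx)² = 14·2081 − 25281 = 3853;  nΣy²−(Σy)² = 14·10550 − 90000 = 57700
  √(3853·57700) = √222318100 = 14910.3353
r = 5836 / 14910.3353 = 0.3914
t = r·√(n−2)/√(1−r²) = 0.3914·√12 / √(1−0.153194) = 1.355849 / 0.920221 = 1.473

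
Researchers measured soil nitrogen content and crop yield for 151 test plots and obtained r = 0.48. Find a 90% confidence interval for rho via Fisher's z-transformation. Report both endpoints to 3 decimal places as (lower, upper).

(0.369, 0.577)

z_r = atanh(0.48) = 0.522984;  SE = 1/√(n−3) = 1/√148 = 0.082199
z-limits: 0.522984 ± 1.645·0.082199 = 0.522984 ± 0.135217 = [0.387767, 0.658201]
ρ-limits: (tanh 0.387767, tanh 0.658201) = (0.369, 0.577)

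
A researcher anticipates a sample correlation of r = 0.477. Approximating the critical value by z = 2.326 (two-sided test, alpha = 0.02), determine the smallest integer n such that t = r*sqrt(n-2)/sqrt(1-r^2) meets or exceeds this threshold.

r√(n−2)/√(1−r²) ≥ 2.326  ⇔  n−2 ≥ (2.326)²·(1−r²)/r²
(1−r²)/r² = (1−0.227529)/0.227529 = 3.3950
n ≥ 2 + 5.410276·3.3950 = 2 + 18.3679 = 20.3679
⌈20.3679⌉ = 21

21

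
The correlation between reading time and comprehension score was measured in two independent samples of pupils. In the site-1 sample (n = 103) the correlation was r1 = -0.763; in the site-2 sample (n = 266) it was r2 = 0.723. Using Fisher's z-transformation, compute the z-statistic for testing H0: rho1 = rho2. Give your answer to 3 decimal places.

-16.319

z1 = atanh(-0.763) = -1.003356,  z2 = atanh(0.723) = 0.913902
SE = √(1/(n1−3) + 1/(n2−3)) = √(1/100 + 1/263) = √(0.0100000 + 0.0038023) = √0.0138023 = 0.117483
z = (z1 − z2)/SE = (-1.003356 − 0.913902) / 0.117483 = -1.917258 / 0.117483 = -16.319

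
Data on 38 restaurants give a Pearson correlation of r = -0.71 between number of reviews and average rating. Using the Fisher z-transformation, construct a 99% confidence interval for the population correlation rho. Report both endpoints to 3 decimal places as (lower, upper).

Fisher z: z_r = atanh(r) = ½·ln((1+(-0.71))/(1−(-0.71))) = -0.887184
SE(z) = 1/√(n−3) = 1/√35 = 0.169031
99% ⇒ z* = 2.576; margin = 2.576·0.169031 = 0.435424
CI on z-scale: (-1.322608, -0.451760)
Back-transform: tanh(-1.322608) = -0.867431, tanh(-0.451760) = -0.423345

(-0.867, -0.423)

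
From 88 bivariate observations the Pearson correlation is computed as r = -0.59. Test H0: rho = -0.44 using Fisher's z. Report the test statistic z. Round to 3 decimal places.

Fisher z: atanh(-0.59) = -0.677666, atanh(-0.44) = -0.472231
z = (z_r − z_0)·√(n−3) = (-0.677666 − (-0.472231))·√85 = -0.205435 · 9.219544 = -1.894

-1.894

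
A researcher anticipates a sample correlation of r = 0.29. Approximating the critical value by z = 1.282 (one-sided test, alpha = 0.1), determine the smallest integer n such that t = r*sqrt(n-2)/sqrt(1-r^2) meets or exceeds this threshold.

20

r√(n−2)/√(1−r²) ≥ 1.282  ⇔  n−2 ≥ (1.282)²·(1−r²)/r²
(1−r²)/r² = (1−0.0841)/0.0841 = 10.8906
n ≥ 2 + 1.643524·10.8906 = 2 + 17.8990 = 19.8990
⌈19.8990⌉ = 20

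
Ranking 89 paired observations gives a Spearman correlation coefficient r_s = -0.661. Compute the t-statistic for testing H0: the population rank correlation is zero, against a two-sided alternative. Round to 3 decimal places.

1 − r_s² = 1 − 0.436921 = 0.563079;  √(1−r_s²) = 0.750386
√(n−2) = √87 = 9.327379
t = r_s·√(n−2)/√(1−r_s²) = -0.661 · 9.327379 / 0.750386 = -8.216

-8.216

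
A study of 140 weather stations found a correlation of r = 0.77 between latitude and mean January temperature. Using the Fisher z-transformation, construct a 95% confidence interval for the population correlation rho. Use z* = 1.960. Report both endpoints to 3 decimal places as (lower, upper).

(0.693, 0.830)

z_r = atanh(0.77) = 1.020328;  SE = 1/√(n−3) = 1/√137 = 0.085436
z-limits: 1.020328 ± 1.960·0.085436 = 1.020328 ± 0.167455 = [0.852873, 1.187783]
ρ-limits: (tanh 0.852873, tanh 1.187783) = (0.693, 0.830)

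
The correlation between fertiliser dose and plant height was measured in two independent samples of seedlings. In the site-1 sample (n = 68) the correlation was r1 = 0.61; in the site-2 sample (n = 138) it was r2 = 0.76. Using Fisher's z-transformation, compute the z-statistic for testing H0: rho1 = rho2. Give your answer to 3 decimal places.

z1 = atanh(0.61) = 0.708921,  z2 = atanh(0.76) = 0.996215
SE = √(1/(n1−3) + 1/(n2−3)) = √(1/65 + 1/135) = √(0.0153846 + 0.0074074) = √0.0227920 = 0.150970
z = (z1 − z2)/SE = (0.708921 − 0.996215) / 0.150970 = -0.287294 / 0.150970 = -1.903

-1.903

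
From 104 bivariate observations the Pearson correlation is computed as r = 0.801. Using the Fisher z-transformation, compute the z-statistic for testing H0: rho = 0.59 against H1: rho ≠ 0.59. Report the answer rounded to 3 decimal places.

4.258

Fisher z: atanh(0.801) = 1.101396, atanh(0.59) = 0.677666
z = (z_r − z_0)·√(n−3) = (1.101396 − 0.677666)·√101 = 0.423730 · 10.049876 = 4.258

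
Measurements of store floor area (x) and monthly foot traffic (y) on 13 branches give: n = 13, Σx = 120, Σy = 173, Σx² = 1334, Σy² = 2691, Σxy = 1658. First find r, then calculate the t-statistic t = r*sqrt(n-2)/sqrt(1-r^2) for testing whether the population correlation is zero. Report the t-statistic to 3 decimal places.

Numerator: nΣxy − (Σx)(Σy) = 13·1658 − (120)(173) = 794
Denominator: √[(nΣx²−(Σx)²)(nΣy²−(Σy)²)]
  nΣx²−(Σx)² = 13·1334 − 14400 = 2942;  nΣy²−(Σy)² = 13·2691 − 29929 = 5054
  √(2942·5054) = √14868868 = 3856.0171
r = 794 / 3856.0171 = 0.2059
t = r·√(n−2)/√(1−r²) = 0.2059·√11 / √(1−0.042395) = 0.682893 / 0.978573 = 0.698

0.698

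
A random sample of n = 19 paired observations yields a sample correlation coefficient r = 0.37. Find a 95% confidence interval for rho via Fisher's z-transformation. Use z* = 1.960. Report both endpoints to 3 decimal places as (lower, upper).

(-0.101, 0.706)

z_r = atanh(0.37) = 0.388423;  SE = 1/√(n−3) = 1/√16 = 0.250000
z-limits: 0.388423 ± 1.960·0.250000 = 0.388423 ± 0.490000 = [-0.101577, 0.878423]
ρ-limits: (tanh -0.101577, tanh 0.878423) = (-0.101, 0.706)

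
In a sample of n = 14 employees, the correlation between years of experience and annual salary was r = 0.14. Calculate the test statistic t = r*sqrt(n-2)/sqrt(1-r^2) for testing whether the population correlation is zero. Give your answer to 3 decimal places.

1 − r² = 1 − 0.0196 = 0.9804;  √(1−r²) = 0.990152
√(n−2) = √12 = 3.464102
t = r·√(n−2)/√(1−r²) = 0.14 · 3.464102 / 0.990152 = 0.490

0.490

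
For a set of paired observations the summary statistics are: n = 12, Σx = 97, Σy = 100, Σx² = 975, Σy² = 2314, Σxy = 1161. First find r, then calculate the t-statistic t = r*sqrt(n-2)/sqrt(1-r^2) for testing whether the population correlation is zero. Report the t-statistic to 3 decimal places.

2.803

S_xy = nΣxy − ΣxΣy = 12·1161 − 97·100 = 13932 − 9700 = 4232
S_xx = nΣx² − (Σx)² = 12·975 − 97² = 11700 − 9409 = 2291
S_yy = nΣy² − (Σy)² = 12·2314 − 100² = 27768 − 10000 = 17768
r = S_xy / √(S_xx·S_yy) = 4232 / √(2291·17768) = 4232 / √40706488 = 4232 / 6380.1636 = 0.6633
t = r·√(n−2)/√(1−r²) = 0.6633·√10 / √(1−0.439967) = 2.097539 / 0.748354 = 2.803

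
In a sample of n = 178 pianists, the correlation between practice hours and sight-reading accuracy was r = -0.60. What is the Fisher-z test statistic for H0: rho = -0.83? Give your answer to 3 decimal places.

Fisher z: atanh(-0.60) = -0.693147, atanh(-0.83) = -1.188136
z = (z_r − z_0)·√(n−3) = (-0.693147 − (-1.188136))·√175 = 0.494989 · 13.228757 = 6.548

6.548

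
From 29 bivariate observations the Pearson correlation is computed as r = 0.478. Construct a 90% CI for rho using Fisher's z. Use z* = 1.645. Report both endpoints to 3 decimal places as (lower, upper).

(0.195, 0.687)

z_r = atanh(0.478) = 0.520389;  SE = 1/√(n−3) = 1/√26 = 0.196116
z-limits: 0.520389 ± 1.645·0.196116 = 0.520389 ± 0.322611 = [0.197778, 0.843000]
ρ-limits: (tanh 0.197778, tanh 0.843000) = (0.195, 0.687)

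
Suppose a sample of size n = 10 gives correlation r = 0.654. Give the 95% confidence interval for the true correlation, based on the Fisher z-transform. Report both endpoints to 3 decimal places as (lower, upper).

Fisher z: z_r = atanh(r) = ½·ln((1+0.654)/(1−0.654)) = 0.782257
SE(z) = 1/√(n−3) = 1/√7 = 0.377964
95% ⇒ z* = 1.960; margin = 1.960·0.377964 = 0.740809
CI on z-scale: (0.041448, 1.523066)
Back-transform: tanh(0.041448) = 0.041424, tanh(1.523066) = 0.909230

(0.041, 0.909)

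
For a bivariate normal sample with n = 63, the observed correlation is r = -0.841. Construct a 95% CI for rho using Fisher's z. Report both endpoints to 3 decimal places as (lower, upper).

Fisher z: z_r = atanh(r) = ½·ln((1+(-0.841))/(1−(-0.841))) = -1.224580
SE(z) = 1/√(n−3) = 1/√60 = 0.129099
95% ⇒ z* = 1.960; margin = 1.960·0.129099 = 0.253034
CI on z-scale: (-1.477614, -0.971546)
Back-transform: tanh(-1.477614) = -0.901020, tanh(-0.971546) = -0.749383

(-0.901, -0.749)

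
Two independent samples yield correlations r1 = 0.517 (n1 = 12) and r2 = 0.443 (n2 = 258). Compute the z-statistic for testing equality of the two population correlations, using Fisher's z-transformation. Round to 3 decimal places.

0.284

z1 = atanh(0.517) = 0.572237,  z2 = atanh(0.443) = 0.475957
SE = √(1/(n1−3) + 1/(n2−3)) = √(1/9 + 1/255) = √(0.1111111 + 0.0039216) = √0.1150327 = 0.339165
z = (z1 − z2)/SE = (0.572237 − 0.475957) / 0.339165 = 0.096280 / 0.339165 = 0.284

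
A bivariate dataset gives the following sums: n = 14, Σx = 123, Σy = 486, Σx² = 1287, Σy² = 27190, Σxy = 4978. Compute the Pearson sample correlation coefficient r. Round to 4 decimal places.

0.4853

Numerator: nΣxy − (Σx)(Σy) = 14·4978 − (123)(486) = 9914
Denominator: √[(nΣx²−(Σx)²)(nΣy²−(Σy)²)]
  nΣx²−(Σx)² = 14·1287 − 15129 = 2889;  nΣy²−(Σy)² = 14·27190 − 236196 = 144464
  √(2889·144464) = √417356496 = 20429.3048
r = 9914 / 20429.3048 = 0.4853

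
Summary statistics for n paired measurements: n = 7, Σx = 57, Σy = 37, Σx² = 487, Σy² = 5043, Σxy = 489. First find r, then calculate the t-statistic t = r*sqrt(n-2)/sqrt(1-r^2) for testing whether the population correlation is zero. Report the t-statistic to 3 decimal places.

Numerator: nΣxy − (Σx)(Σy) = 7·489 − (57)(37) = 1314
Denominator: √[(nΣx²−(Σx)²)(nΣy²−(Σy)²)]
  nΣx²−(Σx)² = 7·487 − 3249 = 160;  nΣy²−(Σy)² = 7·5043 − 1369 = 33932
  √(160·33932) = √5429120 = 2330.0472
r = 1314 / 2330.0472 = 0.5639
t = r·√(n−2)/√(1−r²) = 0.5639·√5 / √(1−0.317983) = 1.260919 / 0.825843 = 1.527

1.527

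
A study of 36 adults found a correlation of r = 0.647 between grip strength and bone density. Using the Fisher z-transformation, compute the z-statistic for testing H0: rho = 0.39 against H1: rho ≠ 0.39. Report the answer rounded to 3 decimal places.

2.058

z_r = atanh(0.647) = 0.770121,  z_0 = atanh(0.39) = 0.411800
SE = 1/√(n−3) = 1/√33 = 0.174078
z = (z_r − z_0)/SE = (0.770121 − 0.411800) / 0.174078 = 0.358321 / 0.174078 = 2.058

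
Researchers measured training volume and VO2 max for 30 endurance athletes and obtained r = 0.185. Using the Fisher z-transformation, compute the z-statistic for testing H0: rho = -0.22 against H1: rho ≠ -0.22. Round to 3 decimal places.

Fisher z: atanh(0.185) = 0.187155, atanh(-0.22) = -0.223656
z = (z_r − z_0)·√(n−3) = (0.187155 − (-0.223656))·√27 = 0.410811 · 5.196152 = 2.135

2.135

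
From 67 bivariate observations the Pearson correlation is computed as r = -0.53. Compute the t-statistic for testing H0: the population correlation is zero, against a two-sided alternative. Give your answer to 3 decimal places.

-5.039

t = r·√(n−2) / √(1−r²) with r = -0.53, n = 67
  = -0.53·√65 / √(1 − 0.2809)
  = -0.53·8.062258 / 0.847998
  = -4.272997 / 0.847998 = -5.039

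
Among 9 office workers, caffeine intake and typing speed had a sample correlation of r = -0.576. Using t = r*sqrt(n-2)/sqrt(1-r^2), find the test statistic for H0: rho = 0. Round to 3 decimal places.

1 − r² = 1 − 0.331776 = 0.668224;  √(1−r²) = 0.817450
√(n−2) = √7 = 2.645751
t = r·√(n−2)/√(1−r²) = -0.576 · 2.645751 / 0.817450 = -1.864

-1.864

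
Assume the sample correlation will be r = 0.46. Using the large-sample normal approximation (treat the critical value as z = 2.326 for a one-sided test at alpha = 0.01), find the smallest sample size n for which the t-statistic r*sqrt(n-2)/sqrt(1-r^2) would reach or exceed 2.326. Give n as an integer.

23

r√(n−2)/√(1−r²) ≥ 2.326  ⇔  n−2 ≥ (2.326)²·(1−r²)/r²
(1−r²)/r² = (1−0.2116)/0.2116 = 3.7259
n ≥ 2 + 5.410276·3.7259 = 2 + 20.1581 = 22.1581
⌈22.1581⌉ = 23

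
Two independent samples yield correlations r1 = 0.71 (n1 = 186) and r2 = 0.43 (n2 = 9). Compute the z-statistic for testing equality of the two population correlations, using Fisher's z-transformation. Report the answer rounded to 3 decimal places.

z1 = atanh(0.71) = 0.887184,  z2 = atanh(0.43) = 0.459897
SE = √(1/(n1−3) + 1/(n2−3)) = √(1/183 + 1/6) = √(0.0054645 + 0.1666667) = √0.1721312 = 0.414887
z = (z1 − z2)/SE = (0.887184 − 0.459897) / 0.414887 = 0.427287 / 0.414887 = 1.030

1.030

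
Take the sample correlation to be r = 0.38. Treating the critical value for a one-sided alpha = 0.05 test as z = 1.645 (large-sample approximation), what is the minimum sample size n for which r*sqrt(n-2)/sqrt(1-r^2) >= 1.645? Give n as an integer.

19

r√(n−2)/√(1−r²) ≥ 1.645  ⇔  n−2 ≥ (1.645)²·(1−r²)/r²
(1−r²)/r² = (1−0.1444)/0.1444 = 5.9252
n ≥ 2 + 2.706025·5.9252 = 2 + 16.0337 = 18.0337
⌈18.0337⌉ = 19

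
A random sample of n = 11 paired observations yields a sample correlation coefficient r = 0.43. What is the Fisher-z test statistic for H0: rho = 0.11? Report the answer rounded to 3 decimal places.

0.988

z_r = atanh(0.43) = 0.459897,  z_0 = atanh(0.11) = 0.110447
SE = 1/√(n−3) = 1/√8 = 0.353553
z = (z_r − z_0)/SE = (0.459897 − 0.110447) / 0.353553 = 0.349450 / 0.353553 = 0.988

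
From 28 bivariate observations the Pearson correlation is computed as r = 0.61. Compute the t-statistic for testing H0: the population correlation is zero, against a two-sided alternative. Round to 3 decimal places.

3.925

1 − r² = 1 − 0.3721 = 0.6279;  √(1−r²) = 0.792401
√(n−2) = √26 = 5.099020
t = r·√(n−2)/√(1−r²) = 0.61 · 5.099020 / 0.792401 = 3.925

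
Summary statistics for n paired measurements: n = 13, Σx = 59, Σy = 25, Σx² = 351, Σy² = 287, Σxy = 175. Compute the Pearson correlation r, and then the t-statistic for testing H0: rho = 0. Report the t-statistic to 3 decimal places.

1.609

Numerator: nΣxy − (Σx)(Σy) = 13·175 − (59)(25) = 800
Denominator: √[(nΣx²−(Σx)²)(nΣy²−(Σy)²)]
  nΣx²−(Σx)² = 13·351 − 3481 = 1082;  nΣy²−(Σy)² = 13·287 − 625 = 3106
  √(1082·3106) = √3360692 = 1833.2190
r = 800 / 1833.2190 = 0.4364
t = r·√(n−2)/√(1−r²) = 0.4364·√11 / √(1−0.190445) = 1.447375 / 0.899753 = 1.609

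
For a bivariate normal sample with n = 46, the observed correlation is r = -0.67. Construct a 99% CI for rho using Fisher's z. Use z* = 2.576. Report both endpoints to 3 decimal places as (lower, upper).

z_r = atanh(-0.67) = -0.810743;  SE = 1/√(n−3) = 1/√43 = 0.152499
z-limits: -0.810743 ± 2.576·0.152499 = -0.810743 ± 0.392837 = [-1.203580, -0.417906]
ρ-limits: (tanh -1.203580, tanh -0.417906) = (-0.835, -0.395)

(-0.835, -0.395)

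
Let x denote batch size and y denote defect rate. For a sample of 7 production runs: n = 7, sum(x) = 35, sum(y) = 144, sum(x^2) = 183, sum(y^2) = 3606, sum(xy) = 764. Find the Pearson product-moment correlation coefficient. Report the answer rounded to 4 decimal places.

0.6131

S_xy = nΣxy − ΣxΣy = 7·764 − 35·144 = 5348 − 5040 = 308
S_xx = nΣx² − (Σx)² = 7·183 − 35² = 1281 − 1225 = 56
S_yy = nΣy² − (Σy)² = 7·3606 − 144² = 25242 − 20736 = 4506
r = S_xy / √(S_xx·S_yy) = 308 / √(56·4506) = 308 / √252336 = 308 / 502.3306 = 0.6131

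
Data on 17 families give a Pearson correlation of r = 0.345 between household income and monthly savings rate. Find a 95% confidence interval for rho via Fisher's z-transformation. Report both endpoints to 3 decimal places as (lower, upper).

z_r = atanh(0.345) = 0.359757;  SE = 1/√(n−3) = 1/√14 = 0.267261
z-limits: 0.359757 ± 1.960·0.267261 = 0.359757 ± 0.523832 = [-0.164075, 0.883589]
ρ-limits: (tanh -0.164075, tanh 0.883589) = (-0.163, 0.708)

(-0.163, 0.708)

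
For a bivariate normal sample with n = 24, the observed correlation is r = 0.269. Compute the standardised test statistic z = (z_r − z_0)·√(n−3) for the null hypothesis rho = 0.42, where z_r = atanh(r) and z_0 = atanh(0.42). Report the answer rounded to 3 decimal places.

z_r = atanh(0.269) = 0.275786,  z_0 = atanh(0.42) = 0.447692
SE = 1/√(n−3) = 1/√21 = 0.218218
z = (z_r − z_0)/SE = (0.275786 − 0.447692) / 0.218218 = -0.171906 / 0.218218 = -0.788

-0.788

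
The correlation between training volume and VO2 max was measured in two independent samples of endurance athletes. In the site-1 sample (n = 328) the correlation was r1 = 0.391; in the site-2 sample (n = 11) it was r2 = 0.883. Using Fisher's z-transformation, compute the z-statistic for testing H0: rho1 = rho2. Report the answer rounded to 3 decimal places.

z1 = atanh(0.391) = 0.412980,  z2 = atanh(0.883) = 1.389224
SE = √(1/(n1−3) + 1/(n2−3)) = √(1/325 + 1/8) = √(0.0030769 + 0.1250000) = √0.1280769 = 0.357878
z = (z1 − z2)/SE = (0.412980 − 1.389224) / 0.357878 = -0.976244 / 0.357878 = -2.728

-2.728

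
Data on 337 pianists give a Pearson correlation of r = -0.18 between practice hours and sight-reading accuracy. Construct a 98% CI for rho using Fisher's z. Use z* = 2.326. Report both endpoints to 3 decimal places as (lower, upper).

(-0.300, -0.055)

z_r = atanh(-0.18) = -0.181983;  SE = 1/√(n−3) = 1/√334 = 0.054718
z-limits: -0.181983 ± 2.326·0.054718 = -0.181983 ± 0.127274 = [-0.309257, -0.054709]
ρ-limits: (tanh -0.309257, tanh -0.054709) = (-0.300, -0.055)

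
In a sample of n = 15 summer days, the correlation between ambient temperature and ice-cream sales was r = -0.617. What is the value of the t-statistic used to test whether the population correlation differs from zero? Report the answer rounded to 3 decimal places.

1 − r² = 1 − 0.380689 = 0.619311;  √(1−r²) = 0.786963
√(n−2) = √13 = 3.605551
t = r·√(n−2)/√(1−r²) = -0.617 · 3.605551 / 0.786963 = -2.827

-2.827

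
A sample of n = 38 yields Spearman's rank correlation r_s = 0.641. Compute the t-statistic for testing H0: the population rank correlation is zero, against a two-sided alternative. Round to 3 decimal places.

5.011

t = r_s·√(n−2) / √(1−r_s²) with r_s = 0.641, n = 38
  = 0.641·√36 / √(1 − 0.410881)
  = 0.641·6.000000 / 0.767541
  = 3.846000 / 0.767541 = 5.011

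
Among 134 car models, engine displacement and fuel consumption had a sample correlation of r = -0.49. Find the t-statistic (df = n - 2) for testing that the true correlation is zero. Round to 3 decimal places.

-6.458

t = r·√(n−2) / √(1−r²) with r = -0.49, n = 134
  = -0.49·√132 / √(1 − 0.2401)
  = -0.49·11.489125 / 0.871722
  = -5.629671 / 0.871722 = -6.458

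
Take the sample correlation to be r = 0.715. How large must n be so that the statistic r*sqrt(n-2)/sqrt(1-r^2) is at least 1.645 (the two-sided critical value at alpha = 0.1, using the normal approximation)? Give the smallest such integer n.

r√(n−2)/√(1−r²) ≥ 1.645  ⇔  n−2 ≥ (1.645)²·(1−r²)/r²
(1−r²)/r² = (1−0.511225)/0.511225 = 0.9561
n ≥ 2 + 2.706025·0.9561 = 2 + 2.5872 = 4.5872
⌈4.5872⌉ = 5

5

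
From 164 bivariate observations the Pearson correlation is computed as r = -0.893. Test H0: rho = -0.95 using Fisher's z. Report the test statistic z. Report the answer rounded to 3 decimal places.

z_r = atanh(-0.893) = -1.436545,  z_0 = atanh(-0.95) = -1.831781
SE = 1/√(n−3) = 1/√161 = 0.078811
z = (z_r − z_0)/SE = (-1.436545 − (-1.831781)) / 0.078811 = 0.395236 / 0.078811 = 5.015

5.015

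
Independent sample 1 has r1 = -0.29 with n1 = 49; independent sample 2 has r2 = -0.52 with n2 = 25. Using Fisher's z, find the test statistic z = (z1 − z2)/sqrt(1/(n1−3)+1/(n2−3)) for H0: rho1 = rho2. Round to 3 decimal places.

1.072

Fisher z-transforms: z1 = atanh(-0.29) = -0.298566, z2 = atanh(-0.52) = -0.576340; difference d = 0.277774
Var(d) = 1/46 + 1/22 = 0.0217391 + 0.0454545 = 0.0671936
z = d/√Var(d) = 0.277774 / √0.0671936 = 0.277774 / 0.259217 = 1.072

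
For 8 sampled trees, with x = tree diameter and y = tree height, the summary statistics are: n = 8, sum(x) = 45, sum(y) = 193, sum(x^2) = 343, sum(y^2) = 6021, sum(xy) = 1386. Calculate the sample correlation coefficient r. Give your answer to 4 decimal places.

0.8576

S_xy = nΣxy − ΣxΣy = 8·1386 − 45·193 = 11088 − 8685 = 2403
S_xx = nΣx² − (Σx)² = 8·343 − 45² = 2744 − 2025 = 719
S_yy = nΣy² − (Σy)² = 8·6021 − 193² = 48168 − 37249 = 10919
r = S_xy / √(S_xx·S_yy) = 2403 / √(719·10919) = 2403 / √7850761 = 2403 / 2801.9209 = 0.8576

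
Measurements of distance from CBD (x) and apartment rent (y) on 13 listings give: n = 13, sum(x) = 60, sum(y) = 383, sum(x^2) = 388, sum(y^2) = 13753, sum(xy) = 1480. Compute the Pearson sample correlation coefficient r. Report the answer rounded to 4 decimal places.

-0.5493

Numerator: nΣxy − (Σx)(Σy) = 13·1480 − (60)(383) = -3740
Denominator: √[(nΣx²−(Σx)²)(nΣy²−(Σy)²)]
  nΣx²−(Σx)² = 13·388 − 3600 = 1444;  nΣy²−(Σy)² = 13·13753 − 146689 = 32100
  √(1444·32100) = √46352400 = 6808.2597
r = -3740 / 6808.2597 = -0.5493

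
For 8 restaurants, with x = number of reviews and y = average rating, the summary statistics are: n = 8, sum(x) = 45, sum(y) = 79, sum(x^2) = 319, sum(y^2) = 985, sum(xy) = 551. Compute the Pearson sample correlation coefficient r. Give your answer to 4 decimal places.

0.9178

S_xy = nΣxy − ΣxΣy = 8·551 − 45·79 = 4408 − 3555 = 853
S_xx = nΣx² − (Σx)² = 8·319 − 45² = 2552 − 2025 = 527
S_yy = nΣy² − (Σy)² = 8·985 − 79² = 7880 − 6241 = 1639
r = S_xy / √(S_xx·S_yy) = 853 / √(527·1639) = 853 / √863753 = 853 / 929.3831 = 0.9178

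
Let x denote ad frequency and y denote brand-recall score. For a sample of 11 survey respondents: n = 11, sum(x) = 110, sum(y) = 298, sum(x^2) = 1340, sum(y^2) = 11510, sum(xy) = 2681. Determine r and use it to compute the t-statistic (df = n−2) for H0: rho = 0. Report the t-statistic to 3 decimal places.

Numerator: nΣxy − (Σx)(Σy) = 11·2681 − (110)(298) = -3289
Denominator: √[(nΣx²−(Σx)²)(nΣy²−(Σy)²)]
  nΣx²−(Σx)² = 11·1340 − 12100 = 2640;  nΣy²−(Σy)² = 11·11510 − 88804 = 37806
  √(2640·37806) = √99807840 = 9990.3874
r = -3289 / 9990.3874 = -0.3292
t = r·√(n−2)/√(1−r²) = -0.3292·√9 / √(1−0.108373) = -0.987600 / 0.944260 = -1.046

-1.046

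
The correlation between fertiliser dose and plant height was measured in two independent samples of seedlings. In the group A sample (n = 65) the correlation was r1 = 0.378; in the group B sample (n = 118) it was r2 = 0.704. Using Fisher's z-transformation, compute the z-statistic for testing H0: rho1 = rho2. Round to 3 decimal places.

Fisher z-transforms: z1 = atanh(0.378) = 0.397724, z2 = atanh(0.704) = 0.875187; difference d = -0.477463
Var(d) = 1/62 + 1/115 = 0.0161290 + 0.0086957 = 0.0248247
z = d/√Var(d) = -0.477463 / √0.0248247 = -0.477463 / 0.157559 = -3.030

-3.030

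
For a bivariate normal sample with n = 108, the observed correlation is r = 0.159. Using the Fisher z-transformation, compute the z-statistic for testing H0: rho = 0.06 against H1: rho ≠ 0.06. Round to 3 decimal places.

1.028

z_r = atanh(0.159) = 0.160361,  z_0 = atanh(0.06) = 0.060072
SE = 1/√(n−3) = 1/√105 = 0.097590
z = (z_r − z_0)/SE = (0.160361 − 0.060072) / 0.097590 = 0.100289 / 0.097590 = 1.028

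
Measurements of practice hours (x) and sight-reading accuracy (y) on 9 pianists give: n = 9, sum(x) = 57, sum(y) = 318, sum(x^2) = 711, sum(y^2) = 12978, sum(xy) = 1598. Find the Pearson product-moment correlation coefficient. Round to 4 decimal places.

Numerator: nΣxy − (Σx)(Σy) = 9·1598 − (57)(318) = -3744
Denominator: √[(nΣx²−(Σx)²)(nΣy²−(Σy)²)]
  nΣx²−(Σx)² = 9·711 − 3249 = 3150;  nΣy²−(Σy)² = 9·12978 − 101124 = 15678
  √(3150·15678) = √49385700 = 7027.4960
r = -3744 / 7027.4960 = -0.5328

-0.5328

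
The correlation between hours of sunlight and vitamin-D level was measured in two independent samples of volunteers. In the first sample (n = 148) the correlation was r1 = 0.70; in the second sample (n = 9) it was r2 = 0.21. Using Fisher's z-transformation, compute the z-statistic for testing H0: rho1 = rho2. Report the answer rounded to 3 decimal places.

1.570

z1 = atanh(0.70) = 0.867301,  z2 = atanh(0.21) = 0.213171
SE = √(1/(n1−3) + 1/(n2−3)) = √(1/145 + 1/6) = √(0.0068966 + 0.1666667) = √0.1735633 = 0.416609
z = (z1 − z2)/SE = (0.867301 − 0.213171) / 0.416609 = 0.654130 / 0.416609 = 1.570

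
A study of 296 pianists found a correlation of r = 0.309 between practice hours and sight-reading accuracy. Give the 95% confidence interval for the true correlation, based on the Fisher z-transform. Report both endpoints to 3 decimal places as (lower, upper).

(0.202, 0.409)

z_r = atanh(0.309) = 0.319439;  SE = 1/√(n−3) = 1/√293 = 0.058421
z-limits: 0.319439 ± 1.960·0.058421 = 0.319439 ± 0.114505 = [0.204934, 0.433944]
ρ-limits: (tanh 0.204934, tanh 0.433944) = (0.202, 0.409)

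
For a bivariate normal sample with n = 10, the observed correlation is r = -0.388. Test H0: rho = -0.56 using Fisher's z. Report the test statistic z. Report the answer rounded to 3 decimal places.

z_r = atanh(-0.388) = -0.409443,  z_0 = atanh(-0.56) = -0.632833
SE = 1/√(n−3) = 1/√7 = 0.377964
z = (z_r − z_0)/SE = (-0.409443 − (-0.632833)) / 0.377964 = 0.223390 / 0.377964 = 0.591

0.591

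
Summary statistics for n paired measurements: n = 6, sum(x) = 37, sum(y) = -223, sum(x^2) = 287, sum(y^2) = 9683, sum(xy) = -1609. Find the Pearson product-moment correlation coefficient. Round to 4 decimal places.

-0.8163

S_xy = nΣxy − ΣxΣy = 6·(-1609) − 37·(-223) = -9654 − (-8251) = -1403
S_xx = nΣx² − (Σx)² = 6·287 − 37² = 1722 − 1369 = 353
S_yy = nΣy² − (Σy)² = 6·9683 − (-223)² = 58098 − 49729 = 8369
r = S_xy / √(S_xx·S_yy) = -1403 / √(353·8369) = -1403 / √2954257 = -1403 / 1718.7952 = -0.8163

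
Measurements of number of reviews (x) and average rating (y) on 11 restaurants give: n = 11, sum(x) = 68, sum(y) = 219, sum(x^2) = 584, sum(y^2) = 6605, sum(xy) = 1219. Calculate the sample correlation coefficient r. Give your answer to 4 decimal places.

S_xy = nΣxy − ΣxΣy = 11·1219 − 68·219 = 13409 − 14892 = -1483
S_xx = nΣx² − (Σx)² = 11·584 − 68² = 6424 − 4624 = 1800
S_yy = nΣy² − (Σy)² = 11·6605 − 219² = 72655 − 47961 = 24694
r = S_xy / √(S_xx·S_yy) = -1483 / √(1800·24694) = -1483 / √44449200 = -1483 / 6667.0233 = -0.2224

-0.2224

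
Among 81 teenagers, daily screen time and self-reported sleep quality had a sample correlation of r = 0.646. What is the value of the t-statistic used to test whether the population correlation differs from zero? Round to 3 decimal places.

7.522

t = r·√(n−2) / √(1−r²) with r = 0.646, n = 81
  = 0.646·√79 / √(1 − 0.417316)
  = 0.646·8.888194 / 0.763337
  = 5.741773 / 0.763337 = 7.522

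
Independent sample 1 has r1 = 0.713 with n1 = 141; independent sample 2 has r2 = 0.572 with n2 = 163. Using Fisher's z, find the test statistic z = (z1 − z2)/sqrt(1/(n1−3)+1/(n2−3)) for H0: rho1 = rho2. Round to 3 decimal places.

2.090

z1 = atanh(0.713) = 0.893260,  z2 = atanh(0.572) = 0.650490
SE = √(1/(n1−3) + 1/(n2−3)) = √(1/138 + 1/160) = √(0.0072464 + 0.0062500) = √0.0134964 = 0.116174
z = (z1 − z2)/SE = (0.893260 − 0.650490) / 0.116174 = 0.242770 / 0.116174 = 2.090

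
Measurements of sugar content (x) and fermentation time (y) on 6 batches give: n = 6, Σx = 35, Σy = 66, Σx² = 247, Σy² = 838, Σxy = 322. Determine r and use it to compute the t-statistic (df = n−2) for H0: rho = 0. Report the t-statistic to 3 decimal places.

-4.378

S_xy = nΣxy − ΣxΣy = 6·322 − 35·66 = 1932 − 2310 = -378
S_xx = nΣx² − (Σx)² = 6·247 − 35² = 1482 − 1225 = 257
S_yy = nΣy² − (Σy)² = 6·838 − 66² = 5028 − 4356 = 672
r = S_xy / √(S_xx·S_yy) = -378 / √(257·672) = -378 / √172704 = -378 / 415.5767 = -0.9096
t = r·√(n−2)/√(1−r²) = -0.9096·√4 / √(1−0.827372) = -1.819200 / 0.415485 = -4.378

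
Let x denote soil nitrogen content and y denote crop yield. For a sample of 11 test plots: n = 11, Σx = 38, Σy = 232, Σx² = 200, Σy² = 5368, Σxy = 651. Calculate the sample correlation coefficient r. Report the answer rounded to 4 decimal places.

-0.8328

Numerator: nΣxy − (Σx)(Σy) = 11·651 − (38)(232) = -1655
Denominator: √[(nΣx²−(Σx)²)(nΣy²−(Σy)²)]
  nΣx²−(Σx)² = 11·200 − 1444 = 756;  nΣy²−(Σy)² = 11·5368 − 53824 = 5224
  √(756·5224) = √3949344 = 1987.2956
r = -1655 / 1987.2956 = -0.8328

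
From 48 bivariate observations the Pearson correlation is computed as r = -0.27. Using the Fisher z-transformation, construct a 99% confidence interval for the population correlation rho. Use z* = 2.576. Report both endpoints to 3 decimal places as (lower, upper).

(-0.579, 0.107)

Fisher z: z_r = atanh(r) = ½·ln((1+(-0.27))/(1−(-0.27))) = -0.276864
SE(z) = 1/√(n−3) = 1/√45 = 0.149071
99% ⇒ z* = 2.576; margin = 2.576·0.149071 = 0.384007
CI on z-scale: (-0.660871, 0.107143)
Back-transform: tanh(-0.660871) = -0.578943, tanh(0.107143) = 0.106735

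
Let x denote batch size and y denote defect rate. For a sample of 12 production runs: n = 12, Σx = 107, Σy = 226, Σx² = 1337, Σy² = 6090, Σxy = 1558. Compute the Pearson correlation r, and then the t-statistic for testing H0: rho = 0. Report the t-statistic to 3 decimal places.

-2.059

S_xy = nΣxy − ΣxΣy = 12·1558 − 107·226 = 18696 − 24182 = -5486
S_xx = nΣx² − (Σx)² = 12·1337 − 107² = 16044 − 11449 = 4595
S_yy = nΣy² − (Σy)² = 12·6090 − 226² = 73080 − 51076 = 22004
r = S_xy / √(S_xx·S_yy) = -5486 / √(4595·22004) = -5486 / √101108380 = -5486 / 10055.2663 = -0.5456
t = r·√(n−2)/√(1−r²) = -0.5456·√10 / √(1−0.297679) = -1.725339 / 0.838046 = -2.059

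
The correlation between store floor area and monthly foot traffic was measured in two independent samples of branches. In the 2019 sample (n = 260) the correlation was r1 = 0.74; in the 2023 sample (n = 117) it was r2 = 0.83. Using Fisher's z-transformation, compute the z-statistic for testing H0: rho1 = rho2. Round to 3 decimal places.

Fisher z-transforms: z1 = atanh(0.74) = 0.950479, z2 = atanh(0.83) = 1.188136; difference d = -0.237657
Var(d) = 1/257 + 1/114 = 0.0038911 + 0.0087719 = 0.0126630
z = d/√Var(d) = -0.237657 / √0.0126630 = -0.237657 / 0.112530 = -2.112

-2.112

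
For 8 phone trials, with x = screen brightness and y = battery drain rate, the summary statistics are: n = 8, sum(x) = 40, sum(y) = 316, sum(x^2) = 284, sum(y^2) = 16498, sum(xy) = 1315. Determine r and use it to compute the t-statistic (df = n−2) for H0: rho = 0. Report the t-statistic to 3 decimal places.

-1.256

Numerator: nΣxy − (Σx)(Σy) = 8·1315 − (40)(316) = -2120
Denominator: √[(nΣx²−(Σx)²)(nΣy²−(Σy)²)]
  nΣx²−(Σx)² = 8·284 − 1600 = 672;  nΣy²−(Σy)² = 8·16498 − 99856 = 32128
  √(672·32128) = √21590016 = 4646.5058
r = -2120 / 4646.5058 = -0.4563
t = r·√(n−2)/√(1−r²) = -0.4563·√6 / √(1−0.208210) = -1.117702 / 0.889826 = -1.256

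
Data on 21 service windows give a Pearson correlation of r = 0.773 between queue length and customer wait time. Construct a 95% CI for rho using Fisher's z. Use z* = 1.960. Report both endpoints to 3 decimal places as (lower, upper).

Fisher z: z_r = atanh(r) = ½·ln((1+0.773)/(1−0.773)) = 1.027739
SE(z) = 1/√(n−3) = 1/√18 = 0.235702
95% ⇒ z* = 1.960; margin = 1.960·0.235702 = 0.461976
CI on z-scale: (0.565763, 1.489715)
Back-transform: tanh(0.565763) = 0.512241, tanh(1.489715) = 0.903272

(0.512, 0.903)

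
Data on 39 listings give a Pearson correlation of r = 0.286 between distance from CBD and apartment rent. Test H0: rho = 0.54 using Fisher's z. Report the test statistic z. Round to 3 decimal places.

z_r = atanh(0.286) = 0.294204,  z_0 = atanh(0.54) = 0.604156
SE = 1/√(n−3) = 1/√36 = 0.166667
z = (z_r − z_0)/SE = (0.294204 − 0.604156) / 0.166667 = -0.309952 / 0.166667 = -1.860

-1.860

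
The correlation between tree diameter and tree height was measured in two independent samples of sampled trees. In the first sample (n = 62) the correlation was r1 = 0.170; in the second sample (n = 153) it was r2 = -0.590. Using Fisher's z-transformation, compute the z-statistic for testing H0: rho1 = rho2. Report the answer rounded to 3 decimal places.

5.527

z1 = atanh(0.170) = 0.171667,  z2 = atanh(-0.590) = -0.677666
SE = √(1/(n1−3) + 1/(n2−3)) = √(1/59 + 1/150) = √(0.0169492 + 0.0066667) = √0.0236159 = 0.153675
z = (z1 − z2)/SE = (0.171667 − (-0.677666)) / 0.153675 = 0.849333 / 0.153675 = 5.527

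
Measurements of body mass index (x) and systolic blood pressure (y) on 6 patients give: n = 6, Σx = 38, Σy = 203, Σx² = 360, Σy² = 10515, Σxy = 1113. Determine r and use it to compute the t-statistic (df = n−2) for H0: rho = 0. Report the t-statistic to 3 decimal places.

-0.542

S_xy = nΣxy − ΣxΣy = 6·1113 − 38·203 = 6678 − 7714 = -1036
S_xx = nΣx² − (Σx)² = 6·360 − 38² = 2160 − 1444 = 716
S_yy = nΣy² − (Σy)² = 6·10515 − 203² = 63090 − 41209 = 21881
r = S_xy / √(S_xx·S_yy) = -1036 / √(716·21881) = -1036 / √15666796 = -1036 / 3958.1304 = -0.2617
t = r·√(n−2)/√(1−r²) = -0.2617·√4 / √(1−0.068487) = -0.523400 / 0.965149 = -0.542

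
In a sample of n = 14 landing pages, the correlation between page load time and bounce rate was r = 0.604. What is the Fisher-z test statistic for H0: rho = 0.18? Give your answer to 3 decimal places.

Fisher z: atanh(0.604) = 0.699421, atanh(0.18) = 0.181983
z = (z_r − z_0)·√(n−3) = (0.699421 − 0.181983)·√11 = 0.517438 · 3.316625 = 1.716

1.716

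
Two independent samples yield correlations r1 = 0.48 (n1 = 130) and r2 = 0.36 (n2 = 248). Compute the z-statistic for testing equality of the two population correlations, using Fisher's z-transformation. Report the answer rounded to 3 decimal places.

1.336

z1 = atanh(0.48) = 0.522984,  z2 = atanh(0.36) = 0.376886
SE = √(1/(n1−3) + 1/(n2−3)) = √(1/127 + 1/245) = √(0.0078740 + 0.0040816) = √0.0119556 = 0.109342
z = (z1 − z2)/SE = (0.522984 − 0.376886) / 0.109342 = 0.146098 / 0.109342 = 1.336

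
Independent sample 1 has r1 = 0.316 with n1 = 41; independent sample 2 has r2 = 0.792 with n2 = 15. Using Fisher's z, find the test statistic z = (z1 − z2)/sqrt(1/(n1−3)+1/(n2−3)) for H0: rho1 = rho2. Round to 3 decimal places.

z1 = atanh(0.316) = 0.327197,  z2 = atanh(0.792) = 1.076775
SE = √(1/(n1−3) + 1/(n2−3)) = √(1/38 + 1/12) = √(0.0263158 + 0.0833333) = √0.1096491 = 0.331133
z = (z1 − z2)/SE = (0.327197 − 1.076775) / 0.331133 = -0.749578 / 0.331133 = -2.264

-2.264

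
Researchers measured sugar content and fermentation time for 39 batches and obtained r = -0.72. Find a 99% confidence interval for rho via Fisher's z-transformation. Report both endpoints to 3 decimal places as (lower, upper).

z_r = atanh(-0.72) = -0.907645;  SE = 1/√(n−3) = 1/√36 = 0.166667
z-limits: -0.907645 ± 2.576·0.166667 = -0.907645 ± 0.429334 = [-1.336979, -0.478311]
ρ-limits: (tanh -1.336979, tanh -0.478311) = (-0.871, -0.445)

(-0.871, -0.445)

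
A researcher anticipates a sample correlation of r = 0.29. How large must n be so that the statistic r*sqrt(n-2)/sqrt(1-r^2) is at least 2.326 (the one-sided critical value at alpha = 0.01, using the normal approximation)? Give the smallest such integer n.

Need r·√(n−2)/√(1−r²) ≥ 2.326
√(n−2) ≥ 2.326·√(1−0.0841) / 0.29 = 2.326·0.957027 / 0.29 = 7.6760
n−2 ≥ 58.9210  ⇒  n ≥ 60.9210
Smallest integer n = 61

61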